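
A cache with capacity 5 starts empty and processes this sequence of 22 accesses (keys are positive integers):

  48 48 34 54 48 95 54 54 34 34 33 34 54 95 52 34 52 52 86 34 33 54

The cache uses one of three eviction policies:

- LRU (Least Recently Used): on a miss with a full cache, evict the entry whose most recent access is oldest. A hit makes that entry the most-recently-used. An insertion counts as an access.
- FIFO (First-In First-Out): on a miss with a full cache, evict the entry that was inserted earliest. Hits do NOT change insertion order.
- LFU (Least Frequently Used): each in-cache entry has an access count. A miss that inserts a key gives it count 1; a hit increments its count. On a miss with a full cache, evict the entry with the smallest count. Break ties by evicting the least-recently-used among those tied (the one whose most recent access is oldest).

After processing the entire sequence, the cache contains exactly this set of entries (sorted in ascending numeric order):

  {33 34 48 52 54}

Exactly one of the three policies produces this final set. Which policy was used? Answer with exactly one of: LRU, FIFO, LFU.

Simulating under each policy and comparing final sets:
  LRU: final set = {33 34 52 54 86} -> differs
  FIFO: final set = {33 34 52 54 86} -> differs
  LFU: final set = {33 34 48 52 54} -> MATCHES target
Only LFU produces the target set.

Answer: LFU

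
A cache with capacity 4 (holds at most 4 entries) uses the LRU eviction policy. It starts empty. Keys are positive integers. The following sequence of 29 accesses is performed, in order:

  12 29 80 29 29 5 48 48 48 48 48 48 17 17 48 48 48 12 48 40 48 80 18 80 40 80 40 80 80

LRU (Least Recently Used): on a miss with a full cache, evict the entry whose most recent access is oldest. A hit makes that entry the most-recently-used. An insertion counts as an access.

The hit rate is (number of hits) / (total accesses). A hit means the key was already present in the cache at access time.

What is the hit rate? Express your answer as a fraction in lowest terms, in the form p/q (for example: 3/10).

Answer: 19/29

Derivation:
LRU simulation (capacity=4):
  1. access 12: MISS. Cache (LRU->MRU): [12]
  2. access 29: MISS. Cache (LRU->MRU): [12 29]
  3. access 80: MISS. Cache (LRU->MRU): [12 29 80]
  4. access 29: HIT. Cache (LRU->MRU): [12 80 29]
  5. access 29: HIT. Cache (LRU->MRU): [12 80 29]
  6. access 5: MISS. Cache (LRU->MRU): [12 80 29 5]
  7. access 48: MISS, evict 12. Cache (LRU->MRU): [80 29 5 48]
  8. access 48: HIT. Cache (LRU->MRU): [80 29 5 48]
  9. access 48: HIT. Cache (LRU->MRU): [80 29 5 48]
  10. access 48: HIT. Cache (LRU->MRU): [80 29 5 48]
  11. access 48: HIT. Cache (LRU->MRU): [80 29 5 48]
  12. access 48: HIT. Cache (LRU->MRU): [80 29 5 48]
  13. access 17: MISS, evict 80. Cache (LRU->MRU): [29 5 48 17]
  14. access 17: HIT. Cache (LRU->MRU): [29 5 48 17]
  15. access 48: HIT. Cache (LRU->MRU): [29 5 17 48]
  16. access 48: HIT. Cache (LRU->MRU): [29 5 17 48]
  17. access 48: HIT. Cache (LRU->MRU): [29 5 17 48]
  18. access 12: MISS, evict 29. Cache (LRU->MRU): [5 17 48 12]
  19. access 48: HIT. Cache (LRU->MRU): [5 17 12 48]
  20. access 40: MISS, evict 5. Cache (LRU->MRU): [17 12 48 40]
  21. access 48: HIT. Cache (LRU->MRU): [17 12 40 48]
  22. access 80: MISS, evict 17. Cache (LRU->MRU): [12 40 48 80]
  23. access 18: MISS, evict 12. Cache (LRU->MRU): [40 48 80 18]
  24. access 80: HIT. Cache (LRU->MRU): [40 48 18 80]
  25. access 40: HIT. Cache (LRU->MRU): [48 18 80 40]
  26. access 80: HIT. Cache (LRU->MRU): [48 18 40 80]
  27. access 40: HIT. Cache (LRU->MRU): [48 18 80 40]
  28. access 80: HIT. Cache (LRU->MRU): [48 18 40 80]
  29. access 80: HIT. Cache (LRU->MRU): [48 18 40 80]
Total: 19 hits, 10 misses, 6 evictions

Hit rate = 19/29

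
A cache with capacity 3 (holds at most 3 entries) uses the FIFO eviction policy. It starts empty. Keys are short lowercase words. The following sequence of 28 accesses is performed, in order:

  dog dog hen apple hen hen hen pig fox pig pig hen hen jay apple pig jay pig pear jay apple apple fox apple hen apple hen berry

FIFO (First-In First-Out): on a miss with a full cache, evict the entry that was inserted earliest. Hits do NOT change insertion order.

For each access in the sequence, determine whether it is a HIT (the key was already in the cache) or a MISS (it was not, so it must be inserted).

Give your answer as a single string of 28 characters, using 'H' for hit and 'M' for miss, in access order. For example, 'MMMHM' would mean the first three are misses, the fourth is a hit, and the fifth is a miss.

Answer: MHMMHHHMMHHMHMMMHHMMMHMHMHHM

Derivation:
FIFO simulation (capacity=3):
  1. access dog: MISS. Cache (old->new): [dog]
  2. access dog: HIT. Cache (old->new): [dog]
  3. access hen: MISS. Cache (old->new): [dog hen]
  4. access apple: MISS. Cache (old->new): [dog hen apple]
  5. access hen: HIT. Cache (old->new): [dog hen apple]
  6. access hen: HIT. Cache (old->new): [dog hen apple]
  7. access hen: HIT. Cache (old->new): [dog hen apple]
  8. access pig: MISS, evict dog. Cache (old->new): [hen apple pig]
  9. access fox: MISS, evict hen. Cache (old->new): [apple pig fox]
  10. access pig: HIT. Cache (old->new): [apple pig fox]
  11. access pig: HIT. Cache (old->new): [apple pig fox]
  12. access hen: MISS, evict apple. Cache (old->new): [pig fox hen]
  13. access hen: HIT. Cache (old->new): [pig fox hen]
  14. access jay: MISS, evict pig. Cache (old->new): [fox hen jay]
  15. access apple: MISS, evict fox. Cache (old->new): [hen jay apple]
  16. access pig: MISS, evict hen. Cache (old->new): [jay apple pig]
  17. access jay: HIT. Cache (old->new): [jay apple pig]
  18. access pig: HIT. Cache (old->new): [jay apple pig]
  19. access pear: MISS, evict jay. Cache (old->new): [apple pig pear]
  20. access jay: MISS, evict apple. Cache (old->new): [pig pear jay]
  21. access apple: MISS, evict pig. Cache (old->new): [pear jay apple]
  22. access apple: HIT. Cache (old->new): [pear jay apple]
  23. access fox: MISS, evict pear. Cache (old->new): [jay apple fox]
  24. access apple: HIT. Cache (old->new): [jay apple fox]
  25. access hen: MISS, evict jay. Cache (old->new): [apple fox hen]
  26. access apple: HIT. Cache (old->new): [apple fox hen]
  27. access hen: HIT. Cache (old->new): [apple fox hen]
  28. access berry: MISS, evict apple. Cache (old->new): [fox hen berry]
Total: 13 hits, 15 misses, 12 evictions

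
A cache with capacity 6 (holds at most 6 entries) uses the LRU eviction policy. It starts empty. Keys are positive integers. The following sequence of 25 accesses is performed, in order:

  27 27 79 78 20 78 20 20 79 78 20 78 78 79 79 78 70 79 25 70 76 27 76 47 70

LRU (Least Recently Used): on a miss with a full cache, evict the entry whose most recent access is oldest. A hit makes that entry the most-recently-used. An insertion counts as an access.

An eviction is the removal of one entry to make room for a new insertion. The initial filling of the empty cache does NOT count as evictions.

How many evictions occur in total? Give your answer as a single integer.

Answer: 3

Derivation:
LRU simulation (capacity=6):
  1. access 27: MISS. Cache (LRU->MRU): [27]
  2. access 27: HIT. Cache (LRU->MRU): [27]
  3. access 79: MISS. Cache (LRU->MRU): [27 79]
  4. access 78: MISS. Cache (LRU->MRU): [27 79 78]
  5. access 20: MISS. Cache (LRU->MRU): [27 79 78 20]
  6. access 78: HIT. Cache (LRU->MRU): [27 79 20 78]
  7. access 20: HIT. Cache (LRU->MRU): [27 79 78 20]
  8. access 20: HIT. Cache (LRU->MRU): [27 79 78 20]
  9. access 79: HIT. Cache (LRU->MRU): [27 78 20 79]
  10. access 78: HIT. Cache (LRU->MRU): [27 20 79 78]
  11. access 20: HIT. Cache (LRU->MRU): [27 79 78 20]
  12. access 78: HIT. Cache (LRU->MRU): [27 79 20 78]
  13. access 78: HIT. Cache (LRU->MRU): [27 79 20 78]
  14. access 79: HIT. Cache (LRU->MRU): [27 20 78 79]
  15. access 79: HIT. Cache (LRU->MRU): [27 20 78 79]
  16. access 78: HIT. Cache (LRU->MRU): [27 20 79 78]
  17. access 70: MISS. Cache (LRU->MRU): [27 20 79 78 70]
  18. access 79: HIT. Cache (LRU->MRU): [27 20 78 70 79]
  19. access 25: MISS. Cache (LRU->MRU): [27 20 78 70 79 25]
  20. access 70: HIT. Cache (LRU->MRU): [27 20 78 79 25 70]
  21. access 76: MISS, evict 27. Cache (LRU->MRU): [20 78 79 25 70 76]
  22. access 27: MISS, evict 20. Cache (LRU->MRU): [78 79 25 70 76 27]
  23. access 76: HIT. Cache (LRU->MRU): [78 79 25 70 27 76]
  24. access 47: MISS, evict 78. Cache (LRU->MRU): [79 25 70 27 76 47]
  25. access 70: HIT. Cache (LRU->MRU): [79 25 27 76 47 70]
Total: 16 hits, 9 misses, 3 evictions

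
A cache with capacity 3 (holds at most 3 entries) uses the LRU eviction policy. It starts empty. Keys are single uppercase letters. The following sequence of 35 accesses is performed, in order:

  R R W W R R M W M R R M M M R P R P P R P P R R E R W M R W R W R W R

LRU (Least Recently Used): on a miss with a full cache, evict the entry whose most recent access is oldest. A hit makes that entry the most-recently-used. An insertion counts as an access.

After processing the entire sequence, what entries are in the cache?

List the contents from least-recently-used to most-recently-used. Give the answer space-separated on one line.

LRU simulation (capacity=3):
  1. access R: MISS. Cache (LRU->MRU): [R]
  2. access R: HIT. Cache (LRU->MRU): [R]
  3. access W: MISS. Cache (LRU->MRU): [R W]
  4. access W: HIT. Cache (LRU->MRU): [R W]
  5. access R: HIT. Cache (LRU->MRU): [W R]
  6. access R: HIT. Cache (LRU->MRU): [W R]
  7. access M: MISS. Cache (LRU->MRU): [W R M]
  8. access W: HIT. Cache (LRU->MRU): [R M W]
  9. access M: HIT. Cache (LRU->MRU): [R W M]
  10. access R: HIT. Cache (LRU->MRU): [W M R]
  11. access R: HIT. Cache (LRU->MRU): [W M R]
  12. access M: HIT. Cache (LRU->MRU): [W R M]
  13. access M: HIT. Cache (LRU->MRU): [W R M]
  14. access M: HIT. Cache (LRU->MRU): [W R M]
  15. access R: HIT. Cache (LRU->MRU): [W M R]
  16. access P: MISS, evict W. Cache (LRU->MRU): [M R P]
  17. access R: HIT. Cache (LRU->MRU): [M P R]
  18. access P: HIT. Cache (LRU->MRU): [M R P]
  19. access P: HIT. Cache (LRU->MRU): [M R P]
  20. access R: HIT. Cache (LRU->MRU): [M P R]
  21. access P: HIT. Cache (LRU->MRU): [M R P]
  22. access P: HIT. Cache (LRU->MRU): [M R P]
  23. access R: HIT. Cache (LRU->MRU): [M P R]
  24. access R: HIT. Cache (LRU->MRU): [M P R]
  25. access E: MISS, evict M. Cache (LRU->MRU): [P R E]
  26. access R: HIT. Cache (LRU->MRU): [P E R]
  27. access W: MISS, evict P. Cache (LRU->MRU): [E R W]
  28. access M: MISS, evict E. Cache (LRU->MRU): [R W M]
  29. access R: HIT. Cache (LRU->MRU): [W M R]
  30. access W: HIT. Cache (LRU->MRU): [M R W]
  31. access R: HIT. Cache (LRU->MRU): [M W R]
  32. access W: HIT. Cache (LRU->MRU): [M R W]
  33. access R: HIT. Cache (LRU->MRU): [M W R]
  34. access W: HIT. Cache (LRU->MRU): [M R W]
  35. access R: HIT. Cache (LRU->MRU): [M W R]
Total: 28 hits, 7 misses, 4 evictions

Answer: M W R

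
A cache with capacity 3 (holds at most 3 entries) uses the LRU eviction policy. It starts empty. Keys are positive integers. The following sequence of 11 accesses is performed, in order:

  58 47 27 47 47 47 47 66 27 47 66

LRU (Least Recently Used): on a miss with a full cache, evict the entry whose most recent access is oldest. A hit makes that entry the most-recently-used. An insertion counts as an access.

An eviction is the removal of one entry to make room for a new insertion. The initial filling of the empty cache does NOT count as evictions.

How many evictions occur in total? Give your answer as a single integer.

Answer: 1

Derivation:
LRU simulation (capacity=3):
  1. access 58: MISS. Cache (LRU->MRU): [58]
  2. access 47: MISS. Cache (LRU->MRU): [58 47]
  3. access 27: MISS. Cache (LRU->MRU): [58 47 27]
  4. access 47: HIT. Cache (LRU->MRU): [58 27 47]
  5. access 47: HIT. Cache (LRU->MRU): [58 27 47]
  6. access 47: HIT. Cache (LRU->MRU): [58 27 47]
  7. access 47: HIT. Cache (LRU->MRU): [58 27 47]
  8. access 66: MISS, evict 58. Cache (LRU->MRU): [27 47 66]
  9. access 27: HIT. Cache (LRU->MRU): [47 66 27]
  10. access 47: HIT. Cache (LRU->MRU): [66 27 47]
  11. access 66: HIT. Cache (LRU->MRU): [27 47 66]
Total: 7 hits, 4 misses, 1 evictions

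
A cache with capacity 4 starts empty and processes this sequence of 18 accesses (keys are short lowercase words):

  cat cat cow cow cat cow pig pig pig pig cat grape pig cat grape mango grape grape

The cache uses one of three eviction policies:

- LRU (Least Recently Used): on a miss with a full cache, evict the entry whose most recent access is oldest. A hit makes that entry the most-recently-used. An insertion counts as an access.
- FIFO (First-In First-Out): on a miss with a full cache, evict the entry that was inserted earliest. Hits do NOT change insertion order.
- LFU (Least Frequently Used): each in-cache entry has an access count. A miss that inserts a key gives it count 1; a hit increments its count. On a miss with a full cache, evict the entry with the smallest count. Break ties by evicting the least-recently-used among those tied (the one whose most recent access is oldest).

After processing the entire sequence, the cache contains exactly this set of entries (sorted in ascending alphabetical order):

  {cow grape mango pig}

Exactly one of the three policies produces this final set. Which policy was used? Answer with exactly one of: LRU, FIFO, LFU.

Simulating under each policy and comparing final sets:
  LRU: final set = {cat grape mango pig} -> differs
  FIFO: final set = {cow grape mango pig} -> MATCHES target
  LFU: final set = {cat cow grape pig} -> differs
Only FIFO produces the target set.

Answer: FIFO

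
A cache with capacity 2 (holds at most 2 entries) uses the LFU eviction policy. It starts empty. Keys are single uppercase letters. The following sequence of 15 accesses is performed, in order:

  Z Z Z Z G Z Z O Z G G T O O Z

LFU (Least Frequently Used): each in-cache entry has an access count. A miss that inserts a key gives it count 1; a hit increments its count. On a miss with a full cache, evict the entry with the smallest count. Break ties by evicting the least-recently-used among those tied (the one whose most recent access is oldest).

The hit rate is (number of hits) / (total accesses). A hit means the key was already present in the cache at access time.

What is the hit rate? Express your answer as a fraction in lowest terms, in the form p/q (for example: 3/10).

Answer: 3/5

Derivation:
LFU simulation (capacity=2):
  1. access Z: MISS. Cache: [Z(c=1)]
  2. access Z: HIT, count now 2. Cache: [Z(c=2)]
  3. access Z: HIT, count now 3. Cache: [Z(c=3)]
  4. access Z: HIT, count now 4. Cache: [Z(c=4)]
  5. access G: MISS. Cache: [G(c=1) Z(c=4)]
  6. access Z: HIT, count now 5. Cache: [G(c=1) Z(c=5)]
  7. access Z: HIT, count now 6. Cache: [G(c=1) Z(c=6)]
  8. access O: MISS, evict G(c=1). Cache: [O(c=1) Z(c=6)]
  9. access Z: HIT, count now 7. Cache: [O(c=1) Z(c=7)]
  10. access G: MISS, evict O(c=1). Cache: [G(c=1) Z(c=7)]
  11. access G: HIT, count now 2. Cache: [G(c=2) Z(c=7)]
  12. access T: MISS, evict G(c=2). Cache: [T(c=1) Z(c=7)]
  13. access O: MISS, evict T(c=1). Cache: [O(c=1) Z(c=7)]
  14. access O: HIT, count now 2. Cache: [O(c=2) Z(c=7)]
  15. access Z: HIT, count now 8. Cache: [O(c=2) Z(c=8)]
Total: 9 hits, 6 misses, 4 evictions

Hit rate = 9/15 = 3/5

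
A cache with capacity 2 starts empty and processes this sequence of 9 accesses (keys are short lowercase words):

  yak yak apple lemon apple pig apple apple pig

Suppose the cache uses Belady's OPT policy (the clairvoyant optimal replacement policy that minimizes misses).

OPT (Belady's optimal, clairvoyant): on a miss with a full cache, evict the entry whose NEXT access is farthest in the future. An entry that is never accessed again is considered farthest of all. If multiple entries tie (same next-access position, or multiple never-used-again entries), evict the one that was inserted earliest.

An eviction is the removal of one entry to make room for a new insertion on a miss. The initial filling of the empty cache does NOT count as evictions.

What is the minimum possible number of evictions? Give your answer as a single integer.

OPT (Belady) simulation (capacity=2):
  1. access yak: MISS. Cache: [yak]
  2. access yak: HIT. Next use of yak: never. Cache: [yak]
  3. access apple: MISS. Cache: [yak apple]
  4. access lemon: MISS, evict yak (next use: never). Cache: [apple lemon]
  5. access apple: HIT. Next use of apple: step 7. Cache: [apple lemon]
  6. access pig: MISS, evict lemon (next use: never). Cache: [apple pig]
  7. access apple: HIT. Next use of apple: step 8. Cache: [apple pig]
  8. access apple: HIT. Next use of apple: never. Cache: [apple pig]
  9. access pig: HIT. Next use of pig: never. Cache: [apple pig]
Total: 5 hits, 4 misses, 2 evictions

Answer: 2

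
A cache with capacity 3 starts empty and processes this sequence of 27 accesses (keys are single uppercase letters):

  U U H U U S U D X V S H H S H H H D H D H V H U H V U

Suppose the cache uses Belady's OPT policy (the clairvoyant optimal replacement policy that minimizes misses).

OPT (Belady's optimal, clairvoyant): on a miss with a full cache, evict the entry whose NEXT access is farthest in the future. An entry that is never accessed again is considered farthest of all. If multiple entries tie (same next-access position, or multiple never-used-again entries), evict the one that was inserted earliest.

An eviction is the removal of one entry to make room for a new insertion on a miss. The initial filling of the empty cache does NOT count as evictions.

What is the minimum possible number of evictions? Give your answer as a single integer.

OPT (Belady) simulation (capacity=3):
  1. access U: MISS. Cache: [U]
  2. access U: HIT. Next use of U: step 4. Cache: [U]
  3. access H: MISS. Cache: [U H]
  4. access U: HIT. Next use of U: step 5. Cache: [U H]
  5. access U: HIT. Next use of U: step 7. Cache: [U H]
  6. access S: MISS. Cache: [U H S]
  7. access U: HIT. Next use of U: step 24. Cache: [U H S]
  8. access D: MISS, evict U (next use: step 24). Cache: [H S D]
  9. access X: MISS, evict D (next use: step 18). Cache: [H S X]
  10. access V: MISS, evict X (next use: never). Cache: [H S V]
  11. access S: HIT. Next use of S: step 14. Cache: [H S V]
  12. access H: HIT. Next use of H: step 13. Cache: [H S V]
  13. access H: HIT. Next use of H: step 15. Cache: [H S V]
  14. access S: HIT. Next use of S: never. Cache: [H S V]
  15. access H: HIT. Next use of H: step 16. Cache: [H S V]
  16. access H: HIT. Next use of H: step 17. Cache: [H S V]
  17. access H: HIT. Next use of H: step 19. Cache: [H S V]
  18. access D: MISS, evict S (next use: never). Cache: [H V D]
  19. access H: HIT. Next use of H: step 21. Cache: [H V D]
  20. access D: HIT. Next use of D: never. Cache: [H V D]
  21. access H: HIT. Next use of H: step 23. Cache: [H V D]
  22. access V: HIT. Next use of V: step 26. Cache: [H V D]
  23. access H: HIT. Next use of H: step 25. Cache: [H V D]
  24. access U: MISS, evict D (next use: never). Cache: [H V U]
  25. access H: HIT. Next use of H: never. Cache: [H V U]
  26. access V: HIT. Next use of V: never. Cache: [H V U]
  27. access U: HIT. Next use of U: never. Cache: [H V U]
Total: 19 hits, 8 misses, 5 evictions

Answer: 5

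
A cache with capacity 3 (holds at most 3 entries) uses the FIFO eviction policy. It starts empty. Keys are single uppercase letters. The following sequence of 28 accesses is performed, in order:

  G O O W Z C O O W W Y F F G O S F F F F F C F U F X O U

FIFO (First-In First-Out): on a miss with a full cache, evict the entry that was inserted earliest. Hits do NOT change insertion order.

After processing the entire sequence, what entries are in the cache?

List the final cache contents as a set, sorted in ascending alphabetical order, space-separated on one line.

Answer: O U X

Derivation:
FIFO simulation (capacity=3):
  1. access G: MISS. Cache (old->new): [G]
  2. access O: MISS. Cache (old->new): [G O]
  3. access O: HIT. Cache (old->new): [G O]
  4. access W: MISS. Cache (old->new): [G O W]
  5. access Z: MISS, evict G. Cache (old->new): [O W Z]
  6. access C: MISS, evict O. Cache (old->new): [W Z C]
  7. access O: MISS, evict W. Cache (old->new): [Z C O]
  8. access O: HIT. Cache (old->new): [Z C O]
  9. access W: MISS, evict Z. Cache (old->new): [C O W]
  10. access W: HIT. Cache (old->new): [C O W]
  11. access Y: MISS, evict C. Cache (old->new): [O W Y]
  12. access F: MISS, evict O. Cache (old->new): [W Y F]
  13. access F: HIT. Cache (old->new): [W Y F]
  14. access G: MISS, evict W. Cache (old->new): [Y F G]
  15. access O: MISS, evict Y. Cache (old->new): [F G O]
  16. access S: MISS, evict F. Cache (old->new): [G O S]
  17. access F: MISS, evict G. Cache (old->new): [O S F]
  18. access F: HIT. Cache (old->new): [O S F]
  19. access F: HIT. Cache (old->new): [O S F]
  20. access F: HIT. Cache (old->new): [O S F]
  21. access F: HIT. Cache (old->new): [O S F]
  22. access C: MISS, evict O. Cache (old->new): [S F C]
  23. access F: HIT. Cache (old->new): [S F C]
  24. access U: MISS, evict S. Cache (old->new): [F C U]
  25. access F: HIT. Cache (old->new): [F C U]
  26. access X: MISS, evict F. Cache (old->new): [C U X]
  27. access O: MISS, evict C. Cache (old->new): [U X O]
  28. access U: HIT. Cache (old->new): [U X O]
Total: 11 hits, 17 misses, 14 evictions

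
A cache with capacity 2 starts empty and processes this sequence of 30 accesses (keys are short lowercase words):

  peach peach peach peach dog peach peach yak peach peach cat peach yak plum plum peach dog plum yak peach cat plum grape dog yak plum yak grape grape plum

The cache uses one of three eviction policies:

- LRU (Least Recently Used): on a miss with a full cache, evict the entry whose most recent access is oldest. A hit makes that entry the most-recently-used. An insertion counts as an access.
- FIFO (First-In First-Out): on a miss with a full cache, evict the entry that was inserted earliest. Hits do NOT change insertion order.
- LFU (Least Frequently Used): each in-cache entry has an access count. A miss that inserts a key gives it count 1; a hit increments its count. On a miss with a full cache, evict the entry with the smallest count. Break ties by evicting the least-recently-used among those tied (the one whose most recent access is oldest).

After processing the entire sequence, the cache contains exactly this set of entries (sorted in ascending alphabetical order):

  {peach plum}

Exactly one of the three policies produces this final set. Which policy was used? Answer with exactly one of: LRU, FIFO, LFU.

Simulating under each policy and comparing final sets:
  LRU: final set = {grape plum} -> differs
  FIFO: final set = {grape plum} -> differs
  LFU: final set = {peach plum} -> MATCHES target
Only LFU produces the target set.

Answer: LFU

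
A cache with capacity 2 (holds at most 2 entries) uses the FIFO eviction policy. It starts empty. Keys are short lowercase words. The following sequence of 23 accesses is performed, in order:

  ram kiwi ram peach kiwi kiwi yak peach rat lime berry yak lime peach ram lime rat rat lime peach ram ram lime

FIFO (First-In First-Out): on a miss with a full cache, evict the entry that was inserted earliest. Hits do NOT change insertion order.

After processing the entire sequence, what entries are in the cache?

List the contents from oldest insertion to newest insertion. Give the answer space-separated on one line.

FIFO simulation (capacity=2):
  1. access ram: MISS. Cache (old->new): [ram]
  2. access kiwi: MISS. Cache (old->new): [ram kiwi]
  3. access ram: HIT. Cache (old->new): [ram kiwi]
  4. access peach: MISS, evict ram. Cache (old->new): [kiwi peach]
  5. access kiwi: HIT. Cache (old->new): [kiwi peach]
  6. access kiwi: HIT. Cache (old->new): [kiwi peach]
  7. access yak: MISS, evict kiwi. Cache (old->new): [peach yak]
  8. access peach: HIT. Cache (old->new): [peach yak]
  9. access rat: MISS, evict peach. Cache (old->new): [yak rat]
  10. access lime: MISS, evict yak. Cache (old->new): [rat lime]
  11. access berry: MISS, evict rat. Cache (old->new): [lime berry]
  12. access yak: MISS, evict lime. Cache (old->new): [berry yak]
  13. access lime: MISS, evict berry. Cache (old->new): [yak lime]
  14. access peach: MISS, evict yak. Cache (old->new): [lime peach]
  15. access ram: MISS, evict lime. Cache (old->new): [peach ram]
  16. access lime: MISS, evict peach. Cache (old->new): [ram lime]
  17. access rat: MISS, evict ram. Cache (old->new): [lime rat]
  18. access rat: HIT. Cache (old->new): [lime rat]
  19. access lime: HIT. Cache (old->new): [lime rat]
  20. access peach: MISS, evict lime. Cache (old->new): [rat peach]
  21. access ram: MISS, evict rat. Cache (old->new): [peach ram]
  22. access ram: HIT. Cache (old->new): [peach ram]
  23. access lime: MISS, evict peach. Cache (old->new): [ram lime]
Total: 7 hits, 16 misses, 14 evictions

Answer: ram lime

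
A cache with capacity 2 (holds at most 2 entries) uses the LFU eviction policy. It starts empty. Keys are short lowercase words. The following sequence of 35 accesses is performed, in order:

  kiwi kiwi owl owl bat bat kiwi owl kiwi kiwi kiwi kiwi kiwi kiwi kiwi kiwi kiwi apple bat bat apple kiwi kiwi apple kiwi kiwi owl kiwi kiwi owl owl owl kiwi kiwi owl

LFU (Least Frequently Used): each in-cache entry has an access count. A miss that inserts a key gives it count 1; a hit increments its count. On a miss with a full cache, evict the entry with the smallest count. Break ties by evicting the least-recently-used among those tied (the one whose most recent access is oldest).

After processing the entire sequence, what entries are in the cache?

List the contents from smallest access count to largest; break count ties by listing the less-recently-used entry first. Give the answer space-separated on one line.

LFU simulation (capacity=2):
  1. access kiwi: MISS. Cache: [kiwi(c=1)]
  2. access kiwi: HIT, count now 2. Cache: [kiwi(c=2)]
  3. access owl: MISS. Cache: [owl(c=1) kiwi(c=2)]
  4. access owl: HIT, count now 2. Cache: [kiwi(c=2) owl(c=2)]
  5. access bat: MISS, evict kiwi(c=2). Cache: [bat(c=1) owl(c=2)]
  6. access bat: HIT, count now 2. Cache: [owl(c=2) bat(c=2)]
  7. access kiwi: MISS, evict owl(c=2). Cache: [kiwi(c=1) bat(c=2)]
  8. access owl: MISS, evict kiwi(c=1). Cache: [owl(c=1) bat(c=2)]
  9. access kiwi: MISS, evict owl(c=1). Cache: [kiwi(c=1) bat(c=2)]
  10. access kiwi: HIT, count now 2. Cache: [bat(c=2) kiwi(c=2)]
  11. access kiwi: HIT, count now 3. Cache: [bat(c=2) kiwi(c=3)]
  12. access kiwi: HIT, count now 4. Cache: [bat(c=2) kiwi(c=4)]
  13. access kiwi: HIT, count now 5. Cache: [bat(c=2) kiwi(c=5)]
  14. access kiwi: HIT, count now 6. Cache: [bat(c=2) kiwi(c=6)]
  15. access kiwi: HIT, count now 7. Cache: [bat(c=2) kiwi(c=7)]
  16. access kiwi: HIT, count now 8. Cache: [bat(c=2) kiwi(c=8)]
  17. access kiwi: HIT, count now 9. Cache: [bat(c=2) kiwi(c=9)]
  18. access apple: MISS, evict bat(c=2). Cache: [apple(c=1) kiwi(c=9)]
  19. access bat: MISS, evict apple(c=1). Cache: [bat(c=1) kiwi(c=9)]
  20. access bat: HIT, count now 2. Cache: [bat(c=2) kiwi(c=9)]
  21. access apple: MISS, evict bat(c=2). Cache: [apple(c=1) kiwi(c=9)]
  22. access kiwi: HIT, count now 10. Cache: [apple(c=1) kiwi(c=10)]
  23. access kiwi: HIT, count now 11. Cache: [apple(c=1) kiwi(c=11)]
  24. access apple: HIT, count now 2. Cache: [apple(c=2) kiwi(c=11)]
  25. access kiwi: HIT, count now 12. Cache: [apple(c=2) kiwi(c=12)]
  26. access kiwi: HIT, count now 13. Cache: [apple(c=2) kiwi(c=13)]
  27. access owl: MISS, evict apple(c=2). Cache: [owl(c=1) kiwi(c=13)]
  28. access kiwi: HIT, count now 14. Cache: [owl(c=1) kiwi(c=14)]
  29. access kiwi: HIT, count now 15. Cache: [owl(c=1) kiwi(c=15)]
  30. access owl: HIT, count now 2. Cache: [owl(c=2) kiwi(c=15)]
  31. access owl: HIT, count now 3. Cache: [owl(c=3) kiwi(c=15)]
  32. access owl: HIT, count now 4. Cache: [owl(c=4) kiwi(c=15)]
  33. access kiwi: HIT, count now 16. Cache: [owl(c=4) kiwi(c=16)]
  34. access kiwi: HIT, count now 17. Cache: [owl(c=4) kiwi(c=17)]
  35. access owl: HIT, count now 5. Cache: [owl(c=5) kiwi(c=17)]
Total: 25 hits, 10 misses, 8 evictions

Answer: owl kiwi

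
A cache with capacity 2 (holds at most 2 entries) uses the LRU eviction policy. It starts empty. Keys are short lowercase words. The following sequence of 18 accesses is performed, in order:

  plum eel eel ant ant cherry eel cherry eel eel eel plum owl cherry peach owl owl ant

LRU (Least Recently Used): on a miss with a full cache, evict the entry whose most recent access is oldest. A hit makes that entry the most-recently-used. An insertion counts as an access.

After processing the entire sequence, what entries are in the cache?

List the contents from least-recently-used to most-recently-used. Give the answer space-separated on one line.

Answer: owl ant

Derivation:
LRU simulation (capacity=2):
  1. access plum: MISS. Cache (LRU->MRU): [plum]
  2. access eel: MISS. Cache (LRU->MRU): [plum eel]
  3. access eel: HIT. Cache (LRU->MRU): [plum eel]
  4. access ant: MISS, evict plum. Cache (LRU->MRU): [eel ant]
  5. access ant: HIT. Cache (LRU->MRU): [eel ant]
  6. access cherry: MISS, evict eel. Cache (LRU->MRU): [ant cherry]
  7. access eel: MISS, evict ant. Cache (LRU->MRU): [cherry eel]
  8. access cherry: HIT. Cache (LRU->MRU): [eel cherry]
  9. access eel: HIT. Cache (LRU->MRU): [cherry eel]
  10. access eel: HIT. Cache (LRU->MRU): [cherry eel]
  11. access eel: HIT. Cache (LRU->MRU): [cherry eel]
  12. access plum: MISS, evict cherry. Cache (LRU->MRU): [eel plum]
  13. access owl: MISS, evict eel. Cache (LRU->MRU): [plum owl]
  14. access cherry: MISS, evict plum. Cache (LRU->MRU): [owl cherry]
  15. access peach: MISS, evict owl. Cache (LRU->MRU): [cherry peach]
  16. access owl: MISS, evict cherry. Cache (LRU->MRU): [peach owl]
  17. access owl: HIT. Cache (LRU->MRU): [peach owl]
  18. access ant: MISS, evict peach. Cache (LRU->MRU): [owl ant]
Total: 7 hits, 11 misses, 9 evictions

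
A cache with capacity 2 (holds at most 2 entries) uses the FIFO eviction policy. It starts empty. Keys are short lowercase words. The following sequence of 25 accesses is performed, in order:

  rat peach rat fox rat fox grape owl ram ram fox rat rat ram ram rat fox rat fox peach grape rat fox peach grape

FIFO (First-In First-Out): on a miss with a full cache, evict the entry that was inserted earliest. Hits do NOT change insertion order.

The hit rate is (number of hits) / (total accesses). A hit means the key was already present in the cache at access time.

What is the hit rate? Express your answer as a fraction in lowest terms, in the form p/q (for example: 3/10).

FIFO simulation (capacity=2):
  1. access rat: MISS. Cache (old->new): [rat]
  2. access peach: MISS. Cache (old->new): [rat peach]
  3. access rat: HIT. Cache (old->new): [rat peach]
  4. access fox: MISS, evict rat. Cache (old->new): [peach fox]
  5. access rat: MISS, evict peach. Cache (old->new): [fox rat]
  6. access fox: HIT. Cache (old->new): [fox rat]
  7. access grape: MISS, evict fox. Cache (old->new): [rat grape]
  8. access owl: MISS, evict rat. Cache (old->new): [grape owl]
  9. access ram: MISS, evict grape. Cache (old->new): [owl ram]
  10. access ram: HIT. Cache (old->new): [owl ram]
  11. access fox: MISS, evict owl. Cache (old->new): [ram fox]
  12. access rat: MISS, evict ram. Cache (old->new): [fox rat]
  13. access rat: HIT. Cache (old->new): [fox rat]
  14. access ram: MISS, evict fox. Cache (old->new): [rat ram]
  15. access ram: HIT. Cache (old->new): [rat ram]
  16. access rat: HIT. Cache (old->new): [rat ram]
  17. access fox: MISS, evict rat. Cache (old->new): [ram fox]
  18. access rat: MISS, evict ram. Cache (old->new): [fox rat]
  19. access fox: HIT. Cache (old->new): [fox rat]
  20. access peach: MISS, evict fox. Cache (old->new): [rat peach]
  21. access grape: MISS, evict rat. Cache (old->new): [peach grape]
  22. access rat: MISS, evict peach. Cache (old->new): [grape rat]
  23. access fox: MISS, evict grape. Cache (old->new): [rat fox]
  24. access peach: MISS, evict rat. Cache (old->new): [fox peach]
  25. access grape: MISS, evict fox. Cache (old->new): [peach grape]
Total: 7 hits, 18 misses, 16 evictions

Hit rate = 7/25

Answer: 7/25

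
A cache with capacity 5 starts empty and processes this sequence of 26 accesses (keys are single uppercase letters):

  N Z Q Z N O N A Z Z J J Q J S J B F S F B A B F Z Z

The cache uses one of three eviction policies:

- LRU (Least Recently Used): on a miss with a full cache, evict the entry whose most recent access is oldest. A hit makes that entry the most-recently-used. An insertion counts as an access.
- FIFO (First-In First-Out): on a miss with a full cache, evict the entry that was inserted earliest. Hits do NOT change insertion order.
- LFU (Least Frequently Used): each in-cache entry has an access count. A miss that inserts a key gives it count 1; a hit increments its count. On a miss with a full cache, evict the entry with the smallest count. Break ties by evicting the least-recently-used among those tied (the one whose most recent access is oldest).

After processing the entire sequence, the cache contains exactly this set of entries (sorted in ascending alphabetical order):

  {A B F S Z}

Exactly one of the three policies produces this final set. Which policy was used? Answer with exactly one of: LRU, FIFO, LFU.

Simulating under each policy and comparing final sets:
  LRU: final set = {A B F S Z} -> MATCHES target
  FIFO: final set = {B F J S Z} -> differs
  LFU: final set = {B F J N Z} -> differs
Only LRU produces the target set.

Answer: LRU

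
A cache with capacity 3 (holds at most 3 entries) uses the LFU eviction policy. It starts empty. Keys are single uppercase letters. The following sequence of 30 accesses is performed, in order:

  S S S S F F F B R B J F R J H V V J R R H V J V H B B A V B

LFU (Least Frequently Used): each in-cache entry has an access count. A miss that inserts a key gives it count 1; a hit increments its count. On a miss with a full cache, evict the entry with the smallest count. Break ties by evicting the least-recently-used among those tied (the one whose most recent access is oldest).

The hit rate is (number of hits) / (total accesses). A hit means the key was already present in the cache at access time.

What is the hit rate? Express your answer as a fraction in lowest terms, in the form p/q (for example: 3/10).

Answer: 3/10

Derivation:
LFU simulation (capacity=3):
  1. access S: MISS. Cache: [S(c=1)]
  2. access S: HIT, count now 2. Cache: [S(c=2)]
  3. access S: HIT, count now 3. Cache: [S(c=3)]
  4. access S: HIT, count now 4. Cache: [S(c=4)]
  5. access F: MISS. Cache: [F(c=1) S(c=4)]
  6. access F: HIT, count now 2. Cache: [F(c=2) S(c=4)]
  7. access F: HIT, count now 3. Cache: [F(c=3) S(c=4)]
  8. access B: MISS. Cache: [B(c=1) F(c=3) S(c=4)]
  9. access R: MISS, evict B(c=1). Cache: [R(c=1) F(c=3) S(c=4)]
  10. access B: MISS, evict R(c=1). Cache: [B(c=1) F(c=3) S(c=4)]
  11. access J: MISS, evict B(c=1). Cache: [J(c=1) F(c=3) S(c=4)]
  12. access F: HIT, count now 4. Cache: [J(c=1) S(c=4) F(c=4)]
  13. access R: MISS, evict J(c=1). Cache: [R(c=1) S(c=4) F(c=4)]
  14. access J: MISS, evict R(c=1). Cache: [J(c=1) S(c=4) F(c=4)]
  15. access H: MISS, evict J(c=1). Cache: [H(c=1) S(c=4) F(c=4)]
  16. access V: MISS, evict H(c=1). Cache: [V(c=1) S(c=4) F(c=4)]
  17. access V: HIT, count now 2. Cache: [V(c=2) S(c=4) F(c=4)]
  18. access J: MISS, evict V(c=2). Cache: [J(c=1) S(c=4) F(c=4)]
  19. access R: MISS, evict J(c=1). Cache: [R(c=1) S(c=4) F(c=4)]
  20. access R: HIT, count now 2. Cache: [R(c=2) S(c=4) F(c=4)]
  21. access H: MISS, evict R(c=2). Cache: [H(c=1) S(c=4) F(c=4)]
  22. access V: MISS, evict H(c=1). Cache: [V(c=1) S(c=4) F(c=4)]
  23. access J: MISS, evict V(c=1). Cache: [J(c=1) S(c=4) F(c=4)]
  24. access V: MISS, evict J(c=1). Cache: [V(c=1) S(c=4) F(c=4)]
  25. access H: MISS, evict V(c=1). Cache: [H(c=1) S(c=4) F(c=4)]
  26. access B: MISS, evict H(c=1). Cache: [B(c=1) S(c=4) F(c=4)]
  27. access B: HIT, count now 2. Cache: [B(c=2) S(c=4) F(c=4)]
  28. access A: MISS, evict B(c=2). Cache: [A(c=1) S(c=4) F(c=4)]
  29. access V: MISS, evict A(c=1). Cache: [V(c=1) S(c=4) F(c=4)]
  30. access B: MISS, evict V(c=1). Cache: [B(c=1) S(c=4) F(c=4)]
Total: 9 hits, 21 misses, 18 evictions

Hit rate = 9/30 = 3/10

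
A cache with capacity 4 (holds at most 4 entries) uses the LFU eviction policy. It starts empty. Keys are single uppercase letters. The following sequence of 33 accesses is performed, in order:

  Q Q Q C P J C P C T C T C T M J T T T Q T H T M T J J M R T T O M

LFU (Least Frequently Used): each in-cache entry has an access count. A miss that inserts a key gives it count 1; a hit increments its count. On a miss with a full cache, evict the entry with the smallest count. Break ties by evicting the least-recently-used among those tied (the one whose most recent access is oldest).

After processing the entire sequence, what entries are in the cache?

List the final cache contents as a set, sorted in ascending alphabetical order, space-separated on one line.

LFU simulation (capacity=4):
  1. access Q: MISS. Cache: [Q(c=1)]
  2. access Q: HIT, count now 2. Cache: [Q(c=2)]
  3. access Q: HIT, count now 3. Cache: [Q(c=3)]
  4. access C: MISS. Cache: [C(c=1) Q(c=3)]
  5. access P: MISS. Cache: [C(c=1) P(c=1) Q(c=3)]
  6. access J: MISS. Cache: [C(c=1) P(c=1) J(c=1) Q(c=3)]
  7. access C: HIT, count now 2. Cache: [P(c=1) J(c=1) C(c=2) Q(c=3)]
  8. access P: HIT, count now 2. Cache: [J(c=1) C(c=2) P(c=2) Q(c=3)]
  9. access C: HIT, count now 3. Cache: [J(c=1) P(c=2) Q(c=3) C(c=3)]
  10. access T: MISS, evict J(c=1). Cache: [T(c=1) P(c=2) Q(c=3) C(c=3)]
  11. access C: HIT, count now 4. Cache: [T(c=1) P(c=2) Q(c=3) C(c=4)]
  12. access T: HIT, count now 2. Cache: [P(c=2) T(c=2) Q(c=3) C(c=4)]
  13. access C: HIT, count now 5. Cache: [P(c=2) T(c=2) Q(c=3) C(c=5)]
  14. access T: HIT, count now 3. Cache: [P(c=2) Q(c=3) T(c=3) C(c=5)]
  15. access M: MISS, evict P(c=2). Cache: [M(c=1) Q(c=3) T(c=3) C(c=5)]
  16. access J: MISS, evict M(c=1). Cache: [J(c=1) Q(c=3) T(c=3) C(c=5)]
  17. access T: HIT, count now 4. Cache: [J(c=1) Q(c=3) T(c=4) C(c=5)]
  18. access T: HIT, count now 5. Cache: [J(c=1) Q(c=3) C(c=5) T(c=5)]
  19. access T: HIT, count now 6. Cache: [J(c=1) Q(c=3) C(c=5) T(c=6)]
  20. access Q: HIT, count now 4. Cache: [J(c=1) Q(c=4) C(c=5) T(c=6)]
  21. access T: HIT, count now 7. Cache: [J(c=1) Q(c=4) C(c=5) T(c=7)]
  22. access H: MISS, evict J(c=1). Cache: [H(c=1) Q(c=4) C(c=5) T(c=7)]
  23. access T: HIT, count now 8. Cache: [H(c=1) Q(c=4) C(c=5) T(c=8)]
  24. access M: MISS, evict H(c=1). Cache: [M(c=1) Q(c=4) C(c=5) T(c=8)]
  25. access T: HIT, count now 9. Cache: [M(c=1) Q(c=4) C(c=5) T(c=9)]
  26. access J: MISS, evict M(c=1). Cache: [J(c=1) Q(c=4) C(c=5) T(c=9)]
  27. access J: HIT, count now 2. Cache: [J(c=2) Q(c=4) C(c=5) T(c=9)]
  28. access M: MISS, evict J(c=2). Cache: [M(c=1) Q(c=4) C(c=5) T(c=9)]
  29. access R: MISS, evict M(c=1). Cache: [R(c=1) Q(c=4) C(c=5) T(c=9)]
  30. access T: HIT, count now 10. Cache: [R(c=1) Q(c=4) C(c=5) T(c=10)]
  31. access T: HIT, count now 11. Cache: [R(c=1) Q(c=4) C(c=5) T(c=11)]
  32. access O: MISS, evict R(c=1). Cache: [O(c=1) Q(c=4) C(c=5) T(c=11)]
  33. access M: MISS, evict O(c=1). Cache: [M(c=1) Q(c=4) C(c=5) T(c=11)]
Total: 19 hits, 14 misses, 10 evictions

Answer: C M Q T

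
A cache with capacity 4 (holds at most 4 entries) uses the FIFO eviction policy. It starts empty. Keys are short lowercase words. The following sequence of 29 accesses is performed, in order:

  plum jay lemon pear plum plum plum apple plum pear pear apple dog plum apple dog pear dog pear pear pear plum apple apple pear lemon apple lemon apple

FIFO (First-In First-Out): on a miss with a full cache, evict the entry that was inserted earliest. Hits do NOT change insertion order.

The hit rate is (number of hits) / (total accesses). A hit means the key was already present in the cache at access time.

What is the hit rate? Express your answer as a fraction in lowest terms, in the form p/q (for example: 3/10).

FIFO simulation (capacity=4):
  1. access plum: MISS. Cache (old->new): [plum]
  2. access jay: MISS. Cache (old->new): [plum jay]
  3. access lemon: MISS. Cache (old->new): [plum jay lemon]
  4. access pear: MISS. Cache (old->new): [plum jay lemon pear]
  5. access plum: HIT. Cache (old->new): [plum jay lemon pear]
  6. access plum: HIT. Cache (old->new): [plum jay lemon pear]
  7. access plum: HIT. Cache (old->new): [plum jay lemon pear]
  8. access apple: MISS, evict plum. Cache (old->new): [jay lemon pear apple]
  9. access plum: MISS, evict jay. Cache (old->new): [lemon pear apple plum]
  10. access pear: HIT. Cache (old->new): [lemon pear apple plum]
  11. access pear: HIT. Cache (old->new): [lemon pear apple plum]
  12. access apple: HIT. Cache (old->new): [lemon pear apple plum]
  13. access dog: MISS, evict lemon. Cache (old->new): [pear apple plum dog]
  14. access plum: HIT. Cache (old->new): [pear apple plum dog]
  15. access apple: HIT. Cache (old->new): [pear apple plum dog]
  16. access dog: HIT. Cache (old->new): [pear apple plum dog]
  17. access pear: HIT. Cache (old->new): [pear apple plum dog]
  18. access dog: HIT. Cache (old->new): [pear apple plum dog]
  19. access pear: HIT. Cache (old->new): [pear apple plum dog]
  20. access pear: HIT. Cache (old->new): [pear apple plum dog]
  21. access pear: HIT. Cache (old->new): [pear apple plum dog]
  22. access plum: HIT. Cache (old->new): [pear apple plum dog]
  23. access apple: HIT. Cache (old->new): [pear apple plum dog]
  24. access apple: HIT. Cache (old->new): [pear apple plum dog]
  25. access pear: HIT. Cache (old->new): [pear apple plum dog]
  26. access lemon: MISS, evict pear. Cache (old->new): [apple plum dog lemon]
  27. access apple: HIT. Cache (old->new): [apple plum dog lemon]
  28. access lemon: HIT. Cache (old->new): [apple plum dog lemon]
  29. access apple: HIT. Cache (old->new): [apple plum dog lemon]
Total: 21 hits, 8 misses, 4 evictions

Hit rate = 21/29

Answer: 21/29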